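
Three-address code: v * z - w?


Break into single-operator statements:
t1 = v * z
t2 = t1 - w


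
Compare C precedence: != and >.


'>' is relational (level 7); '!=' is equality (level 6)
Higher level binds tighter
'>' has higher precedence than '!='


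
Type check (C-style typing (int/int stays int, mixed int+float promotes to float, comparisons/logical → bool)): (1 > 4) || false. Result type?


Operand types: bool || bool
Rule: logical operators take bool operands and yield bool
Result type: bool


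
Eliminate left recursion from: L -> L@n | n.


Left-recursive alternatives: L@n; non-recursive: n
Introduce L': L -> nL', L' -> @nL' | ε


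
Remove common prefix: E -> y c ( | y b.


Common prefix: 'y'
Factored: E -> y E', E' -> c ( | b


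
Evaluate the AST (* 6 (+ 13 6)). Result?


Evaluate inner: (+ 13 6) = 19
Evaluate root: (* 6 19) = 114
Result: 114


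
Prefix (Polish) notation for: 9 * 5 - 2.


left-to-right (same/higher precedence on left): tree is (- (* 9 5) 2)
Prefix: - * 9 5 2


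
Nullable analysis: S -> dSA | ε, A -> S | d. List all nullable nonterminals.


A nonterminal is nullable iff some alternative derives ε (directly, or every symbol in it is nullable)
Nullable: {A, S}


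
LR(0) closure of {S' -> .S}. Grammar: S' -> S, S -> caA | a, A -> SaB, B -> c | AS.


Start: S' -> .S
For each item with dot before a nonterminal B, add B -> .γ for every B-production
Closure: [S' -> .S, S -> .caA, S -> .a]


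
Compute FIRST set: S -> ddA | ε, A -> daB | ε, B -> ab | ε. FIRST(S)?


Per alternative of S: FIRST(ddA) = {d}; FIRST(ε) = {ε}
FIRST(S) = {d, ε}


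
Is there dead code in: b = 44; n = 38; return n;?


b is assigned but never read
Dead: 'b = 44'


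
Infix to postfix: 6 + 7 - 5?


Left to right (same or higher precedence on left)
Postfix: 6 7 + 5 -


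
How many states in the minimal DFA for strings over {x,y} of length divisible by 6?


Track length mod 6: states 0..5, accept at 0
Minimal DFA: 6 states


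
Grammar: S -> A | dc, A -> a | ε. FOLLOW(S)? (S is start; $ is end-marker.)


$ ∈ FOLLOW(S). For each A -> αBβ: add FIRST(β)\{ε} to FOLLOW(B); if β nullable, add FOLLOW(A).
FOLLOW(S) = {$}


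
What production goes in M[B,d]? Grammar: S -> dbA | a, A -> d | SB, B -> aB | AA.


For [B, d]: 'd' ∈ FIRST(AA)
Entry: B -> AA


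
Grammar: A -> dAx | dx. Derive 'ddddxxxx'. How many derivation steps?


Derivation: A => dAx => ddAxx => dddAxxx => ddddxxxx
Steps: 4


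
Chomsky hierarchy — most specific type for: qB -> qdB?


LHS has context (more than one symbol) and |LHS| ≤ |RHS|
Classification: Type 1 (Context-Sensitive)


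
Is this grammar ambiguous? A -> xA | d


right-linear, alternatives start with distinct terminals 'x' vs 'd': unique leftmost derivation
Unambiguous


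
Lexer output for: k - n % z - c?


Scan left to right, longest-match per lexeme
Tokens: ID(k), OP(-), ID(n), OP(%), ID(z), OP(-), ID(c)


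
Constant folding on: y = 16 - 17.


16 - 17 = -1 at compile time
Optimized: y = -1


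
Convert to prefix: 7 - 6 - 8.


left-to-right (same/higher precedence on left): tree is (- (- 7 6) 8)
Prefix: - - 7 6 8


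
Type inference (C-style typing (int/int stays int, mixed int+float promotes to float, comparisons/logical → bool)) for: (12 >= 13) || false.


Operand types: bool || bool
Rule: logical operators take bool operands and yield bool
Result type: bool


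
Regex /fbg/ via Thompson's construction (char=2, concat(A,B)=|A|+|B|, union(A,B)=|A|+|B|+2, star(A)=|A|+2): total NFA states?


Syntax tree has 3 char leaf(s), 0 union(s), 0 star(s)
chars contribute 3×2 = 6; each union adds +2; each star adds +2
Total: 6 + 0 + 0 = 6 states


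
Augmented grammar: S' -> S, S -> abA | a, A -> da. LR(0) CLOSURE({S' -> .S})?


Start: S' -> .S
For each item with dot before a nonterminal B, add B -> .γ for every B-production
Closure: [S' -> .S, S -> .abA, S -> .a]


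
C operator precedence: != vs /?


'/' is multiplicative (level 10); '!=' is equality (level 6)
Higher level binds tighter
'/' has higher precedence than '!='


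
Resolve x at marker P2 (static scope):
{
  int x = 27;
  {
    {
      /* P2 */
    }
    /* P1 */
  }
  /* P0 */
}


P2's block does not declare x; resolves to the enclosing declaration at depth 0
x = 27


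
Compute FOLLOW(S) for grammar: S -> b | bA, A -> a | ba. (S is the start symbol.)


$ ∈ FOLLOW(S). For each A -> αBβ: add FIRST(β)\{ε} to FOLLOW(B); if β nullable, add FOLLOW(A).
FOLLOW(S) = {$}


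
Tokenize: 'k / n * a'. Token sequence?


Scan left to right, longest-match per lexeme
Tokens: ID(k), OP(/), ID(n), OP(*), ID(a)


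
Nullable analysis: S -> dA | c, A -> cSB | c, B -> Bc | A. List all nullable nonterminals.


A nonterminal is nullable iff some alternative derives ε (directly, or every symbol in it is nullable)
Nullable: {}


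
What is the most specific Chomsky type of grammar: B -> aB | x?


Right-linear: every RHS is a terminal or a terminal followed by one nonterminal
Classification: Type 3 (Regular)


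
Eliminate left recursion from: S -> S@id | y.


Left-recursive alternatives: S@id; non-recursive: y
Introduce S': S -> yS', S' -> @idS' | ε


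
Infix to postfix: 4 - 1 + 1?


Left to right (same or higher precedence on left)
Postfix: 4 1 - 1 +


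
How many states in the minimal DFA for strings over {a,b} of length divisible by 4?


Track length mod 4: states 0..3, accept at 0
Minimal DFA: 4 states


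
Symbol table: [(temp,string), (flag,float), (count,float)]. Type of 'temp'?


Lookup 'temp' → type string


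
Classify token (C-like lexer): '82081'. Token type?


Pattern: digits only
Type: INTEGER_LITERAL


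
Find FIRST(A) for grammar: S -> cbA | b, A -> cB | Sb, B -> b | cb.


Per alternative of A: FIRST(cB) = {c}; FIRST(Sb) = {b, c}
FIRST(A) = {b, c}


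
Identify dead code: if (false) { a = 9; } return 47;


condition is constant false, so the whole block is unreachable
Dead: 'if (false) { a = 9; }'


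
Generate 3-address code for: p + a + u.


Break into single-operator statements:
t1 = p + a
t2 = t1 + u


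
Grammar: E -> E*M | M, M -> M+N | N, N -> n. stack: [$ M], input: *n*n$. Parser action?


lookahead ∉ {+} so M won't extend; reduce E -> M
Action: reduce (E -> M)


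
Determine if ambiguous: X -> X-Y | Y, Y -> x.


precedence layered via separate nonterminal Y: deterministic
Unambiguous


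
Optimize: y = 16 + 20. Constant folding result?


16 + 20 = 36 at compile time
Optimized: y = 36


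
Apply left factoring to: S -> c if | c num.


Common prefix: 'c'
Factored: S -> c S', S' -> if | num


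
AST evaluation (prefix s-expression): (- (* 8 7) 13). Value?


Evaluate inner: (* 8 7) = 56
Evaluate root: (- 56 13) = 43
Result: 43


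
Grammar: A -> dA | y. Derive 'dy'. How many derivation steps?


Derivation: A => dA => dy
Steps: 2


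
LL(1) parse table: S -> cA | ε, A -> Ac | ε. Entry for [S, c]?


For [S, c]: 'c' ∈ FIRST(cA)
Entry: S -> cA


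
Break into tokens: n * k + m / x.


Scan left to right, longest-match per lexeme
Tokens: ID(n), OP(*), ID(k), OP(+), ID(m), OP(/), ID(x)


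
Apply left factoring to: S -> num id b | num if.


Common prefix: 'num'
Factored: S -> num S', S' -> id b | if


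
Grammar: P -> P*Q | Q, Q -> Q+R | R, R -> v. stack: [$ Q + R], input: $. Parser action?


handle 'Q+R' on top
Action: reduce (Q -> Q+R)


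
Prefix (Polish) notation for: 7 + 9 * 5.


'*' binds tighter: tree is (+ 7 (* 9 5))
Prefix: + 7 * 9 5


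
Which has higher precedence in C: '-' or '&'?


'-' is additive (level 9); '&' is bitwise AND (level 5)
Higher level binds tighter
'-' has higher precedence than '&'


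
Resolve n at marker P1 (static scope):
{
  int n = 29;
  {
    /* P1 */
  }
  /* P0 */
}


P1's block does not declare n; resolves to the enclosing declaration at depth 0
n = 29


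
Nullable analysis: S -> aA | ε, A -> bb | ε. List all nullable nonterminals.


A nonterminal is nullable iff some alternative derives ε (directly, or every symbol in it is nullable)
Nullable: {A, S}


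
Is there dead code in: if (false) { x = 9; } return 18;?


condition is constant false, so the whole block is unreachable
Dead: 'if (false) { x = 9; }'


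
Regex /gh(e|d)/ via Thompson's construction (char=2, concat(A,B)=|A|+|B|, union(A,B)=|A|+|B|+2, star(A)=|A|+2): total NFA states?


Syntax tree has 4 char leaf(s), 1 union(s), 0 star(s)
chars contribute 4×2 = 8; each union adds +2; each star adds +2
Total: 8 + 2 + 0 = 10 states


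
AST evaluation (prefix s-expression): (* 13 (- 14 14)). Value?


Evaluate inner: (- 14 14) = 0
Evaluate root: (* 13 0) = 0
Result: 0


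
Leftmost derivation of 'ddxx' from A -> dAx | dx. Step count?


Derivation: A => dAx => ddxx
Steps: 2


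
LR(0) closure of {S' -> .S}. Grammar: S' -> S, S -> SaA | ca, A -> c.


Start: S' -> .S
For each item with dot before a nonterminal B, add B -> .γ for every B-production
Closure: [S' -> .S, S -> .SaA, S -> .ca]


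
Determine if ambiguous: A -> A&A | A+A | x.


'x&x+x' has two parse trees (no precedence encoded between & and +)
Ambiguous


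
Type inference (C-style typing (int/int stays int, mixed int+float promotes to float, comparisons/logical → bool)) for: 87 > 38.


Operand types: int > int
Rule: comparison yields bool
Result type: bool


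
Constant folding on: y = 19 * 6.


19 * 6 = 114 at compile time
Optimized: y = 114


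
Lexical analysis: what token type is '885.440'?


Pattern: digits with a decimal point
Type: FLOAT_LITERAL


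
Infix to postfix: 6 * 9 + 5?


Left to right (same or higher precedence on left)
Postfix: 6 9 * 5 +


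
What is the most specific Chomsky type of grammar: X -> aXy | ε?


Single nonterminal LHS, but a^n y^n is not regular
Classification: Type 2 (Context-Free)


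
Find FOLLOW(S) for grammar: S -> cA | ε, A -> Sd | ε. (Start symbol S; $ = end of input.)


$ ∈ FOLLOW(S). For each A -> αBβ: add FIRST(β)\{ε} to FOLLOW(B); if β nullable, add FOLLOW(A).
FOLLOW(S) = {$, d}


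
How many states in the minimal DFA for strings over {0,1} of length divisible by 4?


Track length mod 4: states 0..3, accept at 0
Minimal DFA: 4 states


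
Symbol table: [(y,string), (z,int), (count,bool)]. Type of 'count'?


Lookup 'count' → type bool


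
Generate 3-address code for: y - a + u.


Break into single-operator statements:
t1 = y - a
t2 = t1 + u


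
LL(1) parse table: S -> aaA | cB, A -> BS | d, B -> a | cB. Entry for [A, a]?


For [A, a]: 'a' ∈ FIRST(BS)
Entry: A -> BS


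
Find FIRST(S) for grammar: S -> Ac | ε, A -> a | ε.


Per alternative of S: FIRST(Ac) = {a, c}; FIRST(ε) = {ε}
FIRST(S) = {a, c, ε}


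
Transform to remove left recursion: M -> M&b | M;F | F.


Left-recursive alternatives: M&b, M;F; non-recursive: F
Introduce M': M -> FM', M' -> &bM' | ;FM' | ε


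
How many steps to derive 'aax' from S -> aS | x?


Derivation: S => aS => aaS => aax
Steps: 3


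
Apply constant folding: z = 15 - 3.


15 - 3 = 12 at compile time
Optimized: z = 12


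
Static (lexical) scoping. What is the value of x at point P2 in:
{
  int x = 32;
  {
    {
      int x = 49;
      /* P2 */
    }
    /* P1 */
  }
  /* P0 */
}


x declared in the same block as P2
x = 49


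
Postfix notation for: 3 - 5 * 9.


* has higher precedence, evaluate 5*9 first
Postfix: 3 5 9 * -


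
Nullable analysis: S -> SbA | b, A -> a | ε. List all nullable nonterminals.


A nonterminal is nullable iff some alternative derives ε (directly, or every symbol in it is nullable)
Nullable: {A}


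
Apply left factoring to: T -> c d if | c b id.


Common prefix: 'c'
Factored: T -> c T', T' -> d if | b id


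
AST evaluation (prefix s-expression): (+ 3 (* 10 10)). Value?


Evaluate inner: (* 10 10) = 100
Evaluate root: (+ 3 100) = 103
Result: 103


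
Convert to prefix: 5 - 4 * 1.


'*' binds tighter: tree is (- 5 (* 4 1))
Prefix: - 5 * 4 1


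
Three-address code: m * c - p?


Break into single-operator statements:
t1 = m * c
t2 = t1 - p


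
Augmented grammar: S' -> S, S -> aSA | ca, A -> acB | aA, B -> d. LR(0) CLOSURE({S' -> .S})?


Start: S' -> .S
For each item with dot before a nonterminal B, add B -> .γ for every B-production
Closure: [S' -> .S, S -> .aSA, S -> .ca]


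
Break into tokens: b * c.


Scan left to right, longest-match per lexeme
Tokens: ID(b), OP(*), ID(c)


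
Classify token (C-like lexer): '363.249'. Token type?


Pattern: digits with a decimal point
Type: FLOAT_LITERAL


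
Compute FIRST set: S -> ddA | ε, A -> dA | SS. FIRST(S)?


Per alternative of S: FIRST(ddA) = {d}; FIRST(ε) = {ε}
FIRST(S) = {d, ε}


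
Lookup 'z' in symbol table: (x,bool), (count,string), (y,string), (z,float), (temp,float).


Lookup 'z' → type float


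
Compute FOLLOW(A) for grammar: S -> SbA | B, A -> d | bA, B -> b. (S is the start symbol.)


$ ∈ FOLLOW(S). For each A -> αBβ: add FIRST(β)\{ε} to FOLLOW(B); if β nullable, add FOLLOW(A).
FOLLOW(A) = {$, b}


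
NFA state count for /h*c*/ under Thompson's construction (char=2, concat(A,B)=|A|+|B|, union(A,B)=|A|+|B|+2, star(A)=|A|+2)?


Syntax tree has 2 char leaf(s), 0 union(s), 2 star(s)
chars contribute 2×2 = 4; each union adds +2; each star adds +2
Total: 4 + 0 + 4 = 8 states


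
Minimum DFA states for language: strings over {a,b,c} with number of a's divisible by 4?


Track (count of a) mod 4: states 0..3, accept at 0
Minimal DFA: 4 states


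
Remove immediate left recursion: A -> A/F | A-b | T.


Left-recursive alternatives: A/F, A-b; non-recursive: T
Introduce A': A -> TA', A' -> /FA' | -bA' | ε


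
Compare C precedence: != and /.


'/' is multiplicative (level 10); '!=' is equality (level 6)
Higher level binds tighter
'/' has higher precedence than '!='


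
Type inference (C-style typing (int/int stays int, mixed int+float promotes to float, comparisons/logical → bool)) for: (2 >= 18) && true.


Operand types: bool && bool
Rule: logical operators take bool operands and yield bool
Result type: bool


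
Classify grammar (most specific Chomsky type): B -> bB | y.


Right-linear: every RHS is a terminal or a terminal followed by one nonterminal
Classification: Type 3 (Regular)


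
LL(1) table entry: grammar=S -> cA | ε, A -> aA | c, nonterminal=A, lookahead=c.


For [A, c]: 'c' ∈ FIRST(c)
Entry: A -> c


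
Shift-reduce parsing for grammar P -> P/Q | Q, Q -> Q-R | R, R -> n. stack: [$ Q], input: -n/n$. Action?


shift '-' to continue Q -> Q-R
Action: shift


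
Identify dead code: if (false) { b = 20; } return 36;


condition is constant false, so the whole block is unreachable
Dead: 'if (false) { b = 20; }'


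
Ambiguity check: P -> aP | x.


right-linear, alternatives start with distinct terminals 'a' vs 'x': unique leftmost derivation
Unambiguous


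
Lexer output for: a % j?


Scan left to right, longest-match per lexeme
Tokens: ID(a), OP(%), ID(j)


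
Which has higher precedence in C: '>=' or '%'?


'%' is multiplicative (level 10); '>=' is relational (level 7)
Higher level binds tighter
'%' has higher precedence than '>='


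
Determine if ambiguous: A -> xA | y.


right-linear, alternatives start with distinct terminals 'x' vs 'y': unique leftmost derivation
Unambiguous


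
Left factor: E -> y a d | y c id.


Common prefix: 'y'
Factored: E -> y E', E' -> a d | c id


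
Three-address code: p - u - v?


Break into single-operator statements:
t1 = p - u
t2 = t1 - v


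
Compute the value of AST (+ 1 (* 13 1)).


Evaluate inner: (* 13 1) = 13
Evaluate root: (+ 1 13) = 14
Result: 14


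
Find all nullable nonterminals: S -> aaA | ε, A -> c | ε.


A nonterminal is nullable iff some alternative derives ε (directly, or every symbol in it is nullable)
Nullable: {A, S}


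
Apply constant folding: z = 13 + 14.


13 + 14 = 27 at compile time
Optimized: z = 27


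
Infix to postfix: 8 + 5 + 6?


Left to right (same or higher precedence on left)
Postfix: 8 5 + 6 +


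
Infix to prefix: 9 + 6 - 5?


left-to-right (same/higher precedence on left): tree is (- (+ 9 6) 5)
Prefix: - + 9 6 5


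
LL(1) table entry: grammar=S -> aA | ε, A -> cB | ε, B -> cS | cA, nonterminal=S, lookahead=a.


For [S, a]: 'a' ∈ FIRST(aA)
Entry: S -> aA


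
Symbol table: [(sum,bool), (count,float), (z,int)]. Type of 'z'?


Lookup 'z' → type int


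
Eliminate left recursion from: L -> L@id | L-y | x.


Left-recursive alternatives: L@id, L-y; non-recursive: x
Introduce L': L -> xL', L' -> @idL' | -yL' | ε


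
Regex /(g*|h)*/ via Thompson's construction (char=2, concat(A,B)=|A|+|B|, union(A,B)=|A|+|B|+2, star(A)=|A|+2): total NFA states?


Syntax tree has 2 char leaf(s), 1 union(s), 2 star(s)
chars contribute 2×2 = 4; each union adds +2; each star adds +2
Total: 4 + 2 + 4 = 10 states


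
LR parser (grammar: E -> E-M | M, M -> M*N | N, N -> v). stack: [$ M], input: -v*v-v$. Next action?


lookahead ∉ {*} so M won't extend; reduce E -> M
Action: reduce (E -> M)


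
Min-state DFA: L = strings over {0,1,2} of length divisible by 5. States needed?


Track length mod 5: states 0..4, accept at 0
Minimal DFA: 5 states


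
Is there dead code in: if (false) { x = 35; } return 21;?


condition is constant false, so the whole block is unreachable
Dead: 'if (false) { x = 35; }'


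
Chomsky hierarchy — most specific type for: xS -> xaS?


LHS has context (more than one symbol) and |LHS| ≤ |RHS|
Classification: Type 1 (Context-Sensitive)


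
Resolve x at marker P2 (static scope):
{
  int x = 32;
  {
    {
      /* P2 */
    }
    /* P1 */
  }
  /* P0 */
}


P2's block does not declare x; resolves to the enclosing declaration at depth 0
x = 32


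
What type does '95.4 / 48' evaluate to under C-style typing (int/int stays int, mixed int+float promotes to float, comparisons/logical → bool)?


Operand types: float / int
Rule: mixed int/float promotes to float; int/int stays int
Result type: float


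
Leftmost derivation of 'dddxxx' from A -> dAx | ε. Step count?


Derivation: A => dAx => ddAxx => dddAxxx => dddxxx
Steps: 4


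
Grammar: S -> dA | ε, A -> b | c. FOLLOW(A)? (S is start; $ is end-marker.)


$ ∈ FOLLOW(S). For each A -> αBβ: add FIRST(β)\{ε} to FOLLOW(B); if β nullable, add FOLLOW(A).
FOLLOW(A) = {$}


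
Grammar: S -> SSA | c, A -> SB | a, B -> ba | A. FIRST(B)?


Per alternative of B: FIRST(ba) = {b}; FIRST(A) = {a, c}
FIRST(B) = {a, b, c}


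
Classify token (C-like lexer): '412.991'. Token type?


Pattern: digits with a decimal point
Type: FLOAT_LITERAL


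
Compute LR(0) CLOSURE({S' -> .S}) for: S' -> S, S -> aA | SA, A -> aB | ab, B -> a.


Start: S' -> .S
For each item with dot before a nonterminal B, add B -> .γ for every B-production
Closure: [S' -> .S, S -> .aA, S -> .SA]


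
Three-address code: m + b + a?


Break into single-operator statements:
t1 = m + b
t2 = t1 + a


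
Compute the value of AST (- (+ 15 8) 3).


Evaluate inner: (+ 15 8) = 23
Evaluate root: (- 23 3) = 20
Result: 20


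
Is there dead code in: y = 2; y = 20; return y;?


first assignment to y is overwritten before any read
Dead: 'y = 2'


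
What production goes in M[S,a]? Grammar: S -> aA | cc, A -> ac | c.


For [S, a]: 'a' ∈ FIRST(aA)
Entry: S -> aA


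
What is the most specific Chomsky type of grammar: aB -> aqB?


LHS has context (more than one symbol) and |LHS| ≤ |RHS|
Classification: Type 1 (Context-Sensitive)


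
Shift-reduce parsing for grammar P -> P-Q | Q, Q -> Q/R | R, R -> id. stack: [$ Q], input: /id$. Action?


shift '/' to continue Q -> Q/R
Action: shift


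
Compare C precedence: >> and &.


'>>' is shift (level 8); '&' is bitwise AND (level 5)
Higher level binds tighter
'>>' has higher precedence than '&'


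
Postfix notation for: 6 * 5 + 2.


Left to right (same or higher precedence on left)
Postfix: 6 5 * 2 +


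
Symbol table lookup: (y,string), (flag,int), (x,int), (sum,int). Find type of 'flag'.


Lookup 'flag' → type int


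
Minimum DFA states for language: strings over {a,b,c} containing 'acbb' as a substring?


KMP-style automaton: 4 progress states + 1 absorbing accept = 5
Minimal DFA: 5 states


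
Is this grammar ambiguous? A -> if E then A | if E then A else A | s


dangling else: 'if E then if E then s else s' parses two ways
Ambiguous


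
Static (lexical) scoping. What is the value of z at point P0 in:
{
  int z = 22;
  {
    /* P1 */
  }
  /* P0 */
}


z declared in the same block as P0
z = 22


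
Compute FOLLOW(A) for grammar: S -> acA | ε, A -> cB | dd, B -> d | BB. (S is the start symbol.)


$ ∈ FOLLOW(S). For each A -> αBβ: add FIRST(β)\{ε} to FOLLOW(B); if β nullable, add FOLLOW(A).
FOLLOW(A) = {$}


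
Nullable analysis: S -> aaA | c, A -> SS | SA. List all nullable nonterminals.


A nonterminal is nullable iff some alternative derives ε (directly, or every symbol in it is nullable)
Nullable: {}


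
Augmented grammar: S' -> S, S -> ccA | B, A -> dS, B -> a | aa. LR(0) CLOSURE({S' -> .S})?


Start: S' -> .S
For each item with dot before a nonterminal B, add B -> .γ for every B-production
Closure: [S' -> .S, S -> .ccA, S -> .B, B -> .a, B -> .aa]


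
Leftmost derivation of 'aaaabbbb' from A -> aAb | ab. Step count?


Derivation: A => aAb => aaAbb => aaaAbbb => aaaabbbb
Steps: 4


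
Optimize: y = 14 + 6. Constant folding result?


14 + 6 = 20 at compile time
Optimized: y = 20


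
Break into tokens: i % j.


Scan left to right, longest-match per lexeme
Tokens: ID(i), OP(%), ID(j)


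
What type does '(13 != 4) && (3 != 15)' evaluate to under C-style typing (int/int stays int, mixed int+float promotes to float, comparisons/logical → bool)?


Operand types: bool && bool
Rule: logical operators take bool operands and yield bool
Result type: bool


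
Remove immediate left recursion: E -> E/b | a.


Left-recursive alternatives: E/b; non-recursive: a
Introduce E': E -> aE', E' -> /bE' | ε


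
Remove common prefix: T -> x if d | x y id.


Common prefix: 'x'
Factored: T -> x T', T' -> if d | y id


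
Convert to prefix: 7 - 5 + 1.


left-to-right (same/higher precedence on left): tree is (+ (- 7 5) 1)
Prefix: + - 7 5 1


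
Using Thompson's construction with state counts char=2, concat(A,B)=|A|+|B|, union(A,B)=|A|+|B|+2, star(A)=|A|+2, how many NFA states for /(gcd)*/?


Syntax tree has 3 char leaf(s), 0 union(s), 1 star(s)
chars contribute 3×2 = 6; each union adds +2; each star adds +2
Total: 6 + 0 + 2 = 8 states


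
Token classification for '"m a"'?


Pattern: double-quoted sequence
Type: STRING_LITERAL


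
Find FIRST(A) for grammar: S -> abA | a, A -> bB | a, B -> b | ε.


Per alternative of A: FIRST(bB) = {b}; FIRST(a) = {a}
FIRST(A) = {a, b}


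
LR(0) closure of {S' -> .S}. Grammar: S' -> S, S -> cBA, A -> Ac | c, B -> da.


Start: S' -> .S
For each item with dot before a nonterminal B, add B -> .γ for every B-production
Closure: [S' -> .S, S -> .cBA]


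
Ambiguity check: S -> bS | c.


right-linear, alternatives start with distinct terminals 'b' vs 'c': unique leftmost derivation
Unambiguous


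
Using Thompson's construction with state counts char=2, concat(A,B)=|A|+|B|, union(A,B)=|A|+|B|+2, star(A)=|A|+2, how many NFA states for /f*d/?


Syntax tree has 2 char leaf(s), 0 union(s), 1 star(s)
chars contribute 2×2 = 4; each union adds +2; each star adds +2
Total: 4 + 0 + 2 = 6 states


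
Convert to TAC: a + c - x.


Break into single-operator statements:
t1 = a + c
t2 = t1 - x


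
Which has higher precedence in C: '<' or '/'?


'/' is multiplicative (level 10); '<' is relational (level 7)
Higher level binds tighter
'/' has higher precedence than '<'


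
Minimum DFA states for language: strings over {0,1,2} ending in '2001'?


Track the longest suffix of input matching a prefix of '2001': 5 classes (prefixes of length 0..4)
Minimal DFA: 5 states


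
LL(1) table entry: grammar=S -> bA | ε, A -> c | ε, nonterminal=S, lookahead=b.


For [S, b]: 'b' ∈ FIRST(bA)
Entry: S -> bA


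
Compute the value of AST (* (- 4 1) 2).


Evaluate inner: (- 4 1) = 3
Evaluate root: (* 3 2) = 6
Result: 6


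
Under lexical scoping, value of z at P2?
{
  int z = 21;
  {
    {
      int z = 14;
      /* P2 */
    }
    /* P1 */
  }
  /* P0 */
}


z declared in the same block as P2
z = 14


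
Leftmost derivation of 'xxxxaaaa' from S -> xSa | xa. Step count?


Derivation: S => xSa => xxSaa => xxxSaaa => xxxxaaaa
Steps: 4


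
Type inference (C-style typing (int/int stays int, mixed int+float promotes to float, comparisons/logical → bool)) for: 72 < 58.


Operand types: int < int
Rule: comparison yields bool
Result type: bool


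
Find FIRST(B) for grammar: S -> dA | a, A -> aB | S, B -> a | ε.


Per alternative of B: FIRST(a) = {a}; FIRST(ε) = {ε}
FIRST(B) = {a, ε}


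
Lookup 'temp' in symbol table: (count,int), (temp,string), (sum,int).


Lookup 'temp' → type string


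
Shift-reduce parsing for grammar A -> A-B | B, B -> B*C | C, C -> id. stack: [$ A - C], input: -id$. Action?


'C' (not preceded by B*) is the handle for B -> C
Action: reduce (B -> C)


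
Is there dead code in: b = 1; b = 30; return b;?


first assignment to b is overwritten before any read
Dead: 'b = 1'


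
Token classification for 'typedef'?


Pattern: reserved word
Type: KEYWORD


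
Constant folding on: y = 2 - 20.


2 - 20 = -18 at compile time
Optimized: y = -18


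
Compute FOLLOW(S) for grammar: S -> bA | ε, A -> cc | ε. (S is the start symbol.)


$ ∈ FOLLOW(S). For each A -> αBβ: add FIRST(β)\{ε} to FOLLOW(B); if β nullable, add FOLLOW(A).
FOLLOW(S) = {$}


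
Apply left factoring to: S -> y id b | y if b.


Common prefix: 'y'
Factored: S -> y S', S' -> id b | if b


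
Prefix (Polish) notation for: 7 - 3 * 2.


'*' binds tighter: tree is (- 7 (* 3 2))
Prefix: - 7 * 3 2


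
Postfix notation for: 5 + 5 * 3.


* has higher precedence, evaluate 5*3 first
Postfix: 5 5 3 * +


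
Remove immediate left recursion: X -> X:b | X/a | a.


Left-recursive alternatives: X:b, X/a; non-recursive: a
Introduce X': X -> aX', X' -> :bX' | /aX' | ε


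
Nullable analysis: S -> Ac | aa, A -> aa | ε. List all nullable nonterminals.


A nonterminal is nullable iff some alternative derives ε (directly, or every symbol in it is nullable)
Nullable: {A}


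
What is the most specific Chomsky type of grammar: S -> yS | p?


Right-linear: every RHS is a terminal or a terminal followed by one nonterminal
Classification: Type 3 (Regular)


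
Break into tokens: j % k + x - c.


Scan left to right, longest-match per lexeme
Tokens: ID(j), OP(%), ID(k), OP(+), ID(x), OP(-), ID(c)


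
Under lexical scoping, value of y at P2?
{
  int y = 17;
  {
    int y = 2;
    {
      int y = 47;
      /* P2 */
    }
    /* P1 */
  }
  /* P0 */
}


y declared in the same block as P2
y = 47


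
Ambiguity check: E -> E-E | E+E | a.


'a-a+a' has two parse trees (no precedence encoded between - and +)
Ambiguous


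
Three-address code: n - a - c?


Break into single-operator statements:
t1 = n - a
t2 = t1 - c


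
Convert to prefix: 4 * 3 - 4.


left-to-right (same/higher precedence on left): tree is (- (* 4 3) 4)
Prefix: - * 4 3 4


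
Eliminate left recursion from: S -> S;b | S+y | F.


Left-recursive alternatives: S;b, S+y; non-recursive: F
Introduce S': S -> FS', S' -> ;bS' | +yS' | ε


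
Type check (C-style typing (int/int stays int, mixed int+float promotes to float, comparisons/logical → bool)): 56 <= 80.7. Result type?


Operand types: int <= float
Rule: comparison yields bool
Result type: bool


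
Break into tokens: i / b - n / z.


Scan left to right, longest-match per lexeme
Tokens: ID(i), OP(/), ID(b), OP(-), ID(n), OP(/), ID(z)


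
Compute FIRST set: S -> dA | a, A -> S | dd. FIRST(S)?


Per alternative of S: FIRST(dA) = {d}; FIRST(a) = {a}
FIRST(S) = {a, d}


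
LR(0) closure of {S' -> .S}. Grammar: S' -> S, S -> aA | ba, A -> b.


Start: S' -> .S
For each item with dot before a nonterminal B, add B -> .γ for every B-production
Closure: [S' -> .S, S -> .aA, S -> .ba]


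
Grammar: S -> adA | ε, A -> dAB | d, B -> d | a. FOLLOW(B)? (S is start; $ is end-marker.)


$ ∈ FOLLOW(S). For each A -> αBβ: add FIRST(β)\{ε} to FOLLOW(B); if β nullable, add FOLLOW(A).
FOLLOW(B) = {$, a, d}


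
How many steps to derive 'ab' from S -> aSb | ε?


Derivation: S => aSb => ab
Steps: 2


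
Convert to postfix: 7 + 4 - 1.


Left to right (same or higher precedence on left)
Postfix: 7 4 + 1 -


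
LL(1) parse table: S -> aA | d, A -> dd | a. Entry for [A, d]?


For [A, d]: 'd' ∈ FIRST(dd)
Entry: A -> dd


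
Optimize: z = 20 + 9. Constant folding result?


20 + 9 = 29 at compile time
Optimized: z = 29


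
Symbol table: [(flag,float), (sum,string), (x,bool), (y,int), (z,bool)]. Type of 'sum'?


Lookup 'sum' → type string


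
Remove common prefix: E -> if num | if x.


Common prefix: 'if'
Factored: E -> if E', E' -> num | x


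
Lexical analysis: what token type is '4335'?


Pattern: digits only
Type: INTEGER_LITERAL


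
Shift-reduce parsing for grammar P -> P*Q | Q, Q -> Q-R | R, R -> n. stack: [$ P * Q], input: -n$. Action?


'-' can extend Q; shift to build Q -> Q-R
Action: shift


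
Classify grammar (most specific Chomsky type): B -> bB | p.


Right-linear: every RHS is a terminal or a terminal followed by one nonterminal
Classification: Type 3 (Regular)


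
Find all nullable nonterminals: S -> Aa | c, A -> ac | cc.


A nonterminal is nullable iff some alternative derives ε (directly, or every symbol in it is nullable)
Nullable: {}


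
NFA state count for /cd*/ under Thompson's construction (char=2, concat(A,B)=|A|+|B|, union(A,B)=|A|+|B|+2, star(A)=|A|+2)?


Syntax tree has 2 char leaf(s), 0 union(s), 1 star(s)
chars contribute 2×2 = 4; each union adds +2; each star adds +2
Total: 4 + 0 + 2 = 6 states


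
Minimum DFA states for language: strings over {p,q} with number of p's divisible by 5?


Track (count of p) mod 5: states 0..4, accept at 0
Minimal DFA: 5 states


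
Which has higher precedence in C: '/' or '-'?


'/' is multiplicative (level 10); '-' is additive (level 9)
Higher level binds tighter
'/' has higher precedence than '-'


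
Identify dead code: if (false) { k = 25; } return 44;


condition is constant false, so the whole block is unreachable
Dead: 'if (false) { k = 25; }'


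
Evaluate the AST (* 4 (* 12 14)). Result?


Evaluate inner: (* 12 14) = 168
Evaluate root: (* 4 168) = 672
Result: 672


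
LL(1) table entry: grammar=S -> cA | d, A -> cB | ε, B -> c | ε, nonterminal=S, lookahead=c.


For [S, c]: 'c' ∈ FIRST(cA)
Entry: S -> cA


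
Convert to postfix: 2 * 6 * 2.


Left to right (same or higher precedence on left)
Postfix: 2 6 * 2 *


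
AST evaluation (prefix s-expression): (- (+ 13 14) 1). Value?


Evaluate inner: (+ 13 14) = 27
Evaluate root: (- 27 1) = 26
Result: 26


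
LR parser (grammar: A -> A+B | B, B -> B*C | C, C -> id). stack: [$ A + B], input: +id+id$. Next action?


handle 'A+B' on top; lookahead ∈ FOLLOW(A) = {+, $}
Action: reduce (A -> A+B)


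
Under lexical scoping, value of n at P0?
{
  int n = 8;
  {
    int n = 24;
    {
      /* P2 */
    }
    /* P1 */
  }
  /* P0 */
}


n declared in the same block as P0
n = 8


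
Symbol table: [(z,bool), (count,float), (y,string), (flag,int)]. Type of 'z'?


Lookup 'z' → type bool


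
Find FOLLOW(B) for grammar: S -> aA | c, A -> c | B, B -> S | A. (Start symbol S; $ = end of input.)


$ ∈ FOLLOW(S). For each A -> αBβ: add FIRST(β)\{ε} to FOLLOW(B); if β nullable, add FOLLOW(A).
FOLLOW(B) = {$}


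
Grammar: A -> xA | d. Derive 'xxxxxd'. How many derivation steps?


Derivation: A => xA => xxA => xxxA => xxxxA => xxxxxA => xxxxxd
Steps: 6


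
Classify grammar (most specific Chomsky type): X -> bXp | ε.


Single nonterminal LHS, but b^n p^n is not regular
Classification: Type 2 (Context-Free)


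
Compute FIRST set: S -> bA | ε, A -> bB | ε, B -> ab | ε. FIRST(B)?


Per alternative of B: FIRST(ab) = {a}; FIRST(ε) = {ε}
FIRST(B) = {a, ε}


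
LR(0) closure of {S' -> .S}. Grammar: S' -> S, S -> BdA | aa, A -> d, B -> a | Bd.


Start: S' -> .S
For each item with dot before a nonterminal B, add B -> .γ for every B-production
Closure: [S' -> .S, S -> .BdA, S -> .aa, B -> .a, B -> .Bd]


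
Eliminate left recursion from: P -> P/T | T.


Left-recursive alternatives: P/T; non-recursive: T
Introduce P': P -> TP', P' -> /TP' | ε


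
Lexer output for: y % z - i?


Scan left to right, longest-match per lexeme
Tokens: ID(y), OP(%), ID(z), OP(-), ID(i)


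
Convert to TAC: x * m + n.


Break into single-operator statements:
t1 = x * m
t2 = t1 + n


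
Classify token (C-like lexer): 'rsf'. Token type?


Pattern: letter/underscore followed by alphanumerics, not a keyword
Type: IDENTIFIER


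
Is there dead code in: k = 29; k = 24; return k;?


first assignment to k is overwritten before any read
Dead: 'k = 29'


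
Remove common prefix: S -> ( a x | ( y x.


Common prefix: '('
Factored: S -> ( S', S' -> a x | y x


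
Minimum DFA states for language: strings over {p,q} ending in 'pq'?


Track the longest suffix of input matching a prefix of 'pq': 3 classes (prefixes of length 0..2)
Minimal DFA: 3 states


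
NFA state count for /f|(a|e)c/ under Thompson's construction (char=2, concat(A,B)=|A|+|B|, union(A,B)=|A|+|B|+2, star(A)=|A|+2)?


Syntax tree has 4 char leaf(s), 2 union(s), 0 star(s)
chars contribute 4×2 = 8; each union adds +2; each star adds +2
Total: 8 + 4 + 0 = 12 states


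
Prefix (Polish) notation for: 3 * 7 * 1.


left-to-right (same/higher precedence on left): tree is (* (* 3 7) 1)
Prefix: * * 3 7 1


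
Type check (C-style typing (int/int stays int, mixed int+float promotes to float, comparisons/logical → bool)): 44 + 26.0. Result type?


Operand types: int + float
Rule: mixed int/float promotes to float; int/int stays int
Result type: float


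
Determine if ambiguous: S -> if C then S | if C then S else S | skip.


dangling else: 'if C then if C then skip else skip' parses two ways
Ambiguous


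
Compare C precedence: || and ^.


'^' is bitwise XOR (level 4); '||' is logical OR (level 1)
Higher level binds tighter
'^' has higher precedence than '||'


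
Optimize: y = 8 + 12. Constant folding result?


8 + 12 = 20 at compile time
Optimized: y = 20


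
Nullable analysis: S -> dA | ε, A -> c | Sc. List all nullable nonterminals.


A nonterminal is nullable iff some alternative derives ε (directly, or every symbol in it is nullable)
Nullable: {S}


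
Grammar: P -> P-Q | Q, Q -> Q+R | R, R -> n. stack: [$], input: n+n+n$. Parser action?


no handle on stack; shift 'n'
Action: shift


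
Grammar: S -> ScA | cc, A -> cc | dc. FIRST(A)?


Per alternative of A: FIRST(cc) = {c}; FIRST(dc) = {d}
FIRST(A) = {c, d}


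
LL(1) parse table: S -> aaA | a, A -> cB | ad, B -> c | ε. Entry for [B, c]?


For [B, c]: 'c' ∈ FIRST(c)
Entry: B -> c


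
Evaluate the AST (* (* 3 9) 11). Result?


Evaluate inner: (* 3 9) = 27
Evaluate root: (* 27 11) = 297
Result: 297


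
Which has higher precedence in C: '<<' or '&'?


'<<' is shift (level 8); '&' is bitwise AND (level 5)
Higher level binds tighter
'<<' has higher precedence than '&'


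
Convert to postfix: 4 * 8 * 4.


Left to right (same or higher precedence on left)
Postfix: 4 8 * 4 *


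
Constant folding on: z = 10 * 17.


10 * 17 = 170 at compile time
Optimized: z = 170


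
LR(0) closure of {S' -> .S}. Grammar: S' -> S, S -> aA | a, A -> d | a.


Start: S' -> .S
For each item with dot before a nonterminal B, add B -> .γ for every B-production
Closure: [S' -> .S, S -> .aA, S -> .a]


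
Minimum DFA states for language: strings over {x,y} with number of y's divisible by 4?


Track (count of y) mod 4: states 0..3, accept at 0
Minimal DFA: 4 states


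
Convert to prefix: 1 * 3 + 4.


left-to-right (same/higher precedence on left): tree is (+ (* 1 3) 4)
Prefix: + * 1 3 4


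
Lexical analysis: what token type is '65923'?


Pattern: digits only
Type: INTEGER_LITERAL


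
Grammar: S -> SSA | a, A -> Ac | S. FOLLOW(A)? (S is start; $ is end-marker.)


$ ∈ FOLLOW(S). For each A -> αBβ: add FIRST(β)\{ε} to FOLLOW(B); if β nullable, add FOLLOW(A).
FOLLOW(A) = {$, a, c}


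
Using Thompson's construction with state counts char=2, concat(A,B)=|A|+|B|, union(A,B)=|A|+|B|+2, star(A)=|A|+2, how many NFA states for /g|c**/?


Syntax tree has 2 char leaf(s), 1 union(s), 2 star(s)
chars contribute 2×2 = 4; each union adds +2; each star adds +2
Total: 4 + 2 + 4 = 10 states


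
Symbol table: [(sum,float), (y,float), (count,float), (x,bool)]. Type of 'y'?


Lookup 'y' → type float


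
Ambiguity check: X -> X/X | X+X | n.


'n/n+n' has two parse trees (no precedence encoded between / and +)
Ambiguous


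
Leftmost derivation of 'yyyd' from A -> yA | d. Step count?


Derivation: A => yA => yyA => yyyA => yyyd
Steps: 4


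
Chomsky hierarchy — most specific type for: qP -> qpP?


LHS has context (more than one symbol) and |LHS| ≤ |RHS|
Classification: Type 1 (Context-Sensitive)


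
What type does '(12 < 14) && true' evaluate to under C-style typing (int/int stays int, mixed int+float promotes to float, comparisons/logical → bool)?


Operand types: bool && bool
Rule: logical operators take bool operands and yield bool
Result type: bool


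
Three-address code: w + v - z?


Break into single-operator statements:
t1 = w + v
t2 = t1 - z


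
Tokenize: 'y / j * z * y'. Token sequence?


Scan left to right, longest-match per lexeme
Tokens: ID(y), OP(/), ID(j), OP(*), ID(z), OP(*), ID(y)


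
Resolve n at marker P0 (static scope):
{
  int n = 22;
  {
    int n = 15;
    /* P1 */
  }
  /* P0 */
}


n declared in the same block as P0
n = 22


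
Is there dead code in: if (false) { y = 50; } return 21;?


condition is constant false, so the whole block is unreachable
Dead: 'if (false) { y = 50; }'


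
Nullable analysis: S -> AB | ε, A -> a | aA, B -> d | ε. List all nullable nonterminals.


A nonterminal is nullable iff some alternative derives ε (directly, or every symbol in it is nullable)
Nullable: {B, S}


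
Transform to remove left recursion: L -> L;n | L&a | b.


Left-recursive alternatives: L;n, L&a; non-recursive: b
Introduce L': L -> bL', L' -> ;nL' | &aL' | ε
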